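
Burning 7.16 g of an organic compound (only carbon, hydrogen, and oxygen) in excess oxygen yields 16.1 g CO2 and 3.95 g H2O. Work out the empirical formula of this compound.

mol C = 16.1 / 44.01 = 0.3658; mass C = 0.3658 × 12.01 = 4.394 g
mol H = 2 × (3.95 / 18.02) = 0.4384; mass H = 0.4384 × 1.008 = 0.4419 g
mass O = 7.16 − (4.835) = 2.325 g → mol O = 0.1453
Divide by the smallest (0.1453 mol O): C 2.518, H 3.018, O 1.000
Multiply by 2: C 5.04, H 6.04, O 2.00 → C5H6O2

C5H6O2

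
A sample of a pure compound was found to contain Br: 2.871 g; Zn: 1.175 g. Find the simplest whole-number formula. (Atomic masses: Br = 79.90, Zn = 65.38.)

Br2Zn

Br: 2.871 g ÷ 79.90 g/mol = 0.03593 mol
Zn: 1.175 g ÷ 65.38 g/mol = 0.01797 mol
Ratios (÷ 0.01797): Br 1.999, Zn 1.000
≈ 2:1 → Br2Zn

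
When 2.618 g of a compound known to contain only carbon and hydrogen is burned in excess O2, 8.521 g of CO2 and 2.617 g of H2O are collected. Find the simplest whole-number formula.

C2H3

mol C = 8.521 / 44.01 = 0.1936; mass C = 0.1936 × 12.01 = 2.325 g
mol H = 2 × (2.617 / 18.02) = 0.2905; mass H = 0.2905 × 1.008 = 0.2928 g
Ratios (÷ 0.1936): C 1.000, H 1.500
Scaling by 2: C 2.00, H 3.00 → C2H3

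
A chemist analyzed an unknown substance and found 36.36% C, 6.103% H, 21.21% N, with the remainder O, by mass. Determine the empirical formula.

C4H8N2O3

Assume 100 g: 36.36 g C, 6.103 g H, 21.21 g N, 36.327 g O.
n(C) = 36.36/12.01 = 3.027, n(H) = 6.103/1.008 = 6.055, n(N) = 21.21/14.01 = 1.514, n(O) = 36.327/16.00 = 2.27
Divide by the smallest (1.514 mol N): C 2.000, H 3.999, N 1.000, O 1.500
×2: C 4.00, H 8.00, N 2.00, O 3.00 → C4H8N2O3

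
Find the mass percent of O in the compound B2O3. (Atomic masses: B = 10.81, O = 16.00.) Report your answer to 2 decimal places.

Molar mass = 2(10.81) + 3(16.00) = 69.620 g/mol
Mass of O per mole = 3 × 16.00 = 48.000 g
% O = 48.000 / 69.620 × 100 = 68.95%

68.95%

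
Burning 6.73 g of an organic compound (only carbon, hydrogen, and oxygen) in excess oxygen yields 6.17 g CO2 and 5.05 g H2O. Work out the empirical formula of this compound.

mol C = 6.17 / 44.01 = 0.1402; mass C = 0.1402 × 12.01 = 1.684 g
mol H = 2 × (5.05 / 18.02) = 0.5605; mass H = 0.5605 × 1.008 = 0.5650 g
mass O = 6.73 − (2.249) = 4.481 g → mol O = 0.2801
Divide by the smallest (0.1402 mol C): C 1.000, H 3.998, O 1.998
Ratio ≈ 1:4:2, so the empirical formula is CH4O2

CH4O2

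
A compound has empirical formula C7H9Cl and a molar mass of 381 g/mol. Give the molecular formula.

Empirical-formula mass = 128.59 g/mol
n = 381 / 128.59 = 2.96 ≈ 3
Molecular formula = (C7H9Cl)3 = C21H27Cl3

C21H27Cl3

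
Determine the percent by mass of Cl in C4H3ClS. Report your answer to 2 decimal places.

Molar mass = 4(12.01) + 3(1.008) + 1(35.45) + 1(32.07) = 118.584 g/mol
Mass of Cl per mole = 1 × 35.45 = 35.450 g
% Cl = 35.450 / 118.584 × 100 = 29.89%

29.89%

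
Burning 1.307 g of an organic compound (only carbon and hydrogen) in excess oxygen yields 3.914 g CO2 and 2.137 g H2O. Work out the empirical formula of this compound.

C3H8

mol C = 3.914 / 44.01 = 0.08893; mass C = 0.08893 × 12.01 = 1.068 g
mol H = 2 × (2.137 / 18.02) = 0.2372; mass H = 0.2372 × 1.008 = 0.2391 g
Smallest is C at 0.08893 mol; normalising gives C 1.000, H 2.667
Scaling by 3: C 3.00, H 8.00 → C3H8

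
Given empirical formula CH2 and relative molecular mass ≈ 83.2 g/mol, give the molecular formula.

Empirical-formula mass = 14.03 g/mol
n = 83.2 / 14.03 = 5.93 ≈ 6
Molecular formula = (CH2)6 = C6H12

C6H12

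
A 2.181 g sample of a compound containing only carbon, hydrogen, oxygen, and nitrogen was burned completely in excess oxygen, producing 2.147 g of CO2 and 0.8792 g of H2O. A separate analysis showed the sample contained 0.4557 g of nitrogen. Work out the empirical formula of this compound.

C3H6N2O4

mol C = 2.147 / 44.01 = 0.04878; mass C = 0.04878 × 12.01 = 0.5859 g
mol H = 2 × (0.8792 / 18.02) = 0.09758; mass H = 0.09758 × 1.008 = 0.09836 g
mol N = 0.4557 / 14.01 = 0.03253
mass O = 2.181 − (1.140) = 1.041 g → mol O = 0.06506
Divide by the smallest (0.03253 mol N): C 1.500, H 3.000, N 1.000, O 2.000
×2: C 3.00, H 6.00, N 2.00, O 4.00 → C3H6N2O4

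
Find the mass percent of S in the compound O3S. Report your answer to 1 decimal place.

40.1%

Molar mass = 3(16.00) + 1(32.07) = 80.070 g/mol
Mass of S per mole = 1 × 32.07 = 32.070 g
% S = 32.070 / 80.070 × 100 = 40.1%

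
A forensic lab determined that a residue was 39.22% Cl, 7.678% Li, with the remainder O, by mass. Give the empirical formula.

ClLiO3

Assume 100 g: 39.22 g Cl, 7.678 g Li, 53.102 g O.
n(Cl) = 39.22/35.45 = 1.106, n(Li) = 7.678/6.94 = 1.106, n(O) = 53.102/16.00 = 3.319
Ratios (÷ 1.106): Cl 1.000, Li 1.000, O 3.000
→ ClLiO3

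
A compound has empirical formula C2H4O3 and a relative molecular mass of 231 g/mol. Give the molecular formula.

Empirical-formula mass = 76.05 g/mol
n = 231 / 76.05 = 3.04 ≈ 3
Molecular formula = (C2H4O3)3 = C6H12O9

C6H12O9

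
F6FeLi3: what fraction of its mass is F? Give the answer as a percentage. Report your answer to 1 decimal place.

Molar mass = 6(19.00) + 1(55.85) + 3(6.94) = 190.670 g/mol
Mass of F per mole = 6 × 19.00 = 114.000 g
% F = 114.000 / 190.670 × 100 = 59.8%

59.8%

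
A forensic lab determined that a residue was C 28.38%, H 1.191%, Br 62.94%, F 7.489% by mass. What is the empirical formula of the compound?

Assume 100 g: 28.38 g C, 1.191 g H, 62.94 g Br, 7.489 g F.
C: 28.38 g ÷ 12.01 g/mol = 2.363 mol
H: 1.191 g ÷ 1.008 g/mol = 1.182 mol
Br: 62.94 g ÷ 79.90 g/mol = 0.7877 mol
F: 7.489 g ÷ 19.00 g/mol = 0.3942 mol
Smallest is F at 0.3942 mol; normalising gives C 5.995, H 2.998, Br 1.999, F 1.000
Ratio ≈ 6:3:2:1, so the empirical formula is C6H3Br2F

C6H3Br2F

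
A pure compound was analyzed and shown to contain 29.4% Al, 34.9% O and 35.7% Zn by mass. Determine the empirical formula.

Assume 100 g: 29.4 g Al, 34.9 g O, 35.7 g Zn.
Al: 29.4 g ÷ 26.98 g/mol = 1.09 mol
O: 34.9 g ÷ 16.00 g/mol = 2.181 mol
Zn: 35.7 g ÷ 65.38 g/mol = 0.546 mol
Smallest is Zn at 0.546 mol; normalising gives Al 1.996, O 3.995, Zn 1.000
≈ 2:4:1 → Al2O4Zn

Al2O4Zn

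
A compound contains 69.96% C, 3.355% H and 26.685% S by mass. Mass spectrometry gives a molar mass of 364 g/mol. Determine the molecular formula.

C21H12S3

Assume 100 g: 69.96 g C, 3.355 g H, 26.685 g S.
n(C) = 69.96/12.01 = 5.825, n(H) = 3.355/1.008 = 3.328, n(S) = 26.685/32.07 = 0.8321
Divide by the smallest (0.8321 mol S): C 7.001, H 4.000, S 1.000
→ C7H4S
Empirical-formula mass = 120.17 g/mol
n = 364 / 120.17 = 3.03 ≈ 3
Molecular formula = (C7H4S)×3 = C21H12S3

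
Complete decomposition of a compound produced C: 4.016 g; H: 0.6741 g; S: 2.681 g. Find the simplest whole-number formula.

Moles — C: 4.016 / 12.01 = 0.3344 mol; H: 0.6741 / 1.008 = 0.6688 mol; S: 2.681 / 32.07 = 0.0836 mol
Ratios (÷ 0.0836): C 4.000, H 8.000, S 1.000
Ratio ≈ 4:8:1, so the empirical formula is C4H8S

C4H8S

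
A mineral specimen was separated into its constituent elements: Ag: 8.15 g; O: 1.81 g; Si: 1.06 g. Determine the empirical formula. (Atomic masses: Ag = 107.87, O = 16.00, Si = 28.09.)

Moles — Ag: 8.15 / 107.87 = 0.07555 mol; O: 1.81 / 16.00 = 0.1131 mol; Si: 1.06 / 28.09 = 0.03774 mol
Smallest is Si at 0.03774 mol; normalising gives Ag 2.002, O 2.998, Si 1.000
≈ 2:3:1 → Ag2O3Si

Ag2O3Si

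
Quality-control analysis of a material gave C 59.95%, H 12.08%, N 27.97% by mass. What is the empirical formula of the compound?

C5H12N2

Assume 100 g: 59.95 g C, 12.08 g H, 27.97 g N.
n(C) = 59.95/12.01 = 4.992, n(H) = 12.08/1.008 = 11.98, n(N) = 27.97/14.01 = 1.996
Smallest is N at 1.996 mol; normalising gives C 2.500, H 6.003, N 1.000
×2: C 5.00, H 12.01, N 2.00 → C5H12N2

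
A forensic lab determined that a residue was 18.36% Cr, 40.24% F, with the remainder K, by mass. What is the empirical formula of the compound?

Assume 100 g: 18.36 g Cr, 40.24 g F, 41.4 g K.
Cr: 18.36 g ÷ 52.00 g/mol = 0.3531 mol
F: 40.24 g ÷ 19.00 g/mol = 2.118 mol
K: 41.4 g ÷ 39.10 g/mol = 1.059 mol
Smallest is Cr at 0.3531 mol; normalising gives Cr 1.000, F 5.998, K 2.999
≈ 1:6:3 → CrF6K3

CrF6K3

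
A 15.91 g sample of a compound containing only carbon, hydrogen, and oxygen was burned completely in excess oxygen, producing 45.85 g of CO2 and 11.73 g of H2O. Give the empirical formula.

mol C = 45.85 / 44.01 = 1.042; mass C = 1.042 × 12.01 = 12.51 g
mol H = 2 × (11.73 / 18.02) = 1.302; mass H = 1.302 × 1.008 = 1.312 g
mass O = 15.91 − (13.82) = 2.086 g → mol O = 0.1303
Divide by the smallest (0.1303 mol O): C 7.992, H 9.988, O 1.000
→ C8H10O

C8H10O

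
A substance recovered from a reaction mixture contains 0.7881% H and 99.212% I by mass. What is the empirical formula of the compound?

HI

Assume 100 g: 0.7881 g H, 99.212 g I.
Moles — H: 0.7881 / 1.008 = 0.7818 mol; I: 99.212 / 126.90 = 0.7818 mol
Smallest is I at 0.7818 mol; normalising gives H 1.000, I 1.000
→ HI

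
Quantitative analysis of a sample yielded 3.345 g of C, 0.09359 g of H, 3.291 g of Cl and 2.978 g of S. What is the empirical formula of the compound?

Moles — C: 3.345 / 12.01 = 0.2785 mol; H: 0.09359 / 1.008 = 0.09285 mol; Cl: 3.291 / 35.45 = 0.09283 mol; S: 2.978 / 32.07 = 0.09286 mol
Ratios (÷ 0.09283): C 3.000, H 1.000, Cl 1.000, S 1.000
≈ 3:1:1:1 → C3HClS

C3HClS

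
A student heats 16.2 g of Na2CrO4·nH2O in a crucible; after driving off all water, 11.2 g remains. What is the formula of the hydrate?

Na2CrO4·4H2O

Mass of water lost = 16.2 − 11.2 = 5 g → 5 / 18.02 = 0.2775 mol H2O
Molar mass of Na2CrO4 = 161.98 g/mol → mol Na2CrO4 = 11.2 / 161.98 = 0.06914
n = 0.2775 / 0.06914 = 4.01 ≈ 4 → Na2CrO4·4H2O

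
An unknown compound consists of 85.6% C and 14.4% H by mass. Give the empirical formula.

CH2

Assume 100 g: 85.6 g C, 14.4 g H.
C: 85.6 g ÷ 12.01 g/mol = 7.127 mol
H: 14.4 g ÷ 1.008 g/mol = 14.29 mol
Divide by the smallest (7.127 mol C): C 1.000, H 2.004
Ratio ≈ 1:2, so the empirical formula is CH2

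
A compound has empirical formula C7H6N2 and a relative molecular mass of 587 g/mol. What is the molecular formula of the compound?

C35H30N10

Empirical-formula mass = 118.14 g/mol
n = 587 / 118.14 = 4.97 ≈ 5
Molecular formula = (C7H6N2)5 = C35H30N10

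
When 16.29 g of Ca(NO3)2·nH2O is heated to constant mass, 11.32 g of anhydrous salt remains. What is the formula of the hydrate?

Ca(NO3)2·4H2O

Mass of water lost = 16.29 − 11.32 = 4.97 g → 4.97 / 18.02 = 0.2758 mol H2O
Molar mass of Ca(NO3)2 = 164.10 g/mol → mol Ca(NO3)2 = 11.32 / 164.10 = 0.06898
n = 0.2758 / 0.06898 = 4.00 ≈ 4 → Ca(NO3)2·4H2O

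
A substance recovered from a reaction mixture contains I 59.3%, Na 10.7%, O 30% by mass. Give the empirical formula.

INaO4

Assume 100 g: 59.3 g I, 10.7 g Na, 30 g O.
I: 59.3 g ÷ 126.90 g/mol = 0.4673 mol
Na: 10.7 g ÷ 22.99 g/mol = 0.4654 mol
O: 30 g ÷ 16.00 g/mol = 1.875 mol
Ratios (÷ 0.4654): I 1.004, Na 1.000, O 4.029
≈ 1:1:4 → INaO4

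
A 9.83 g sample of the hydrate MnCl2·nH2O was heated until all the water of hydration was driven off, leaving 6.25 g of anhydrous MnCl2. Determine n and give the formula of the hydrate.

MnCl2·4H2O

Mass of water lost = 9.83 − 6.25 = 3.58 g → 3.58 / 18.02 = 0.1987 mol H2O
Molar mass of MnCl2 = 125.84 g/mol → mol MnCl2 = 6.25 / 125.84 = 0.04967
n = 0.1987 / 0.04967 = 4.00 ≈ 4 → MnCl2·4H2O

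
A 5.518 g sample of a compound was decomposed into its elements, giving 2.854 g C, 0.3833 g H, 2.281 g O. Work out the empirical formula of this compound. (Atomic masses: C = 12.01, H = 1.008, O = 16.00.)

n(C) = 2.854/12.01 = 0.2376, n(H) = 0.3833/1.008 = 0.3803, n(O) = 2.281/16.00 = 0.1426
Ratios (÷ 0.1426): C 1.667, H 2.667, O 1.000
Multiply by 3: C 5.00, H 8.00, O 3.00 → C5H8O3

C5H8O3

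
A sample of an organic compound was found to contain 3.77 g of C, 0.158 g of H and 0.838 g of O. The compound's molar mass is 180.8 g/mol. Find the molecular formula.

C12H6O2

Moles — C: 3.77 / 12.01 = 0.3139 mol; H: 0.158 / 1.008 = 0.1567 mol; O: 0.838 / 16.00 = 0.05237 mol
Smallest is O at 0.05237 mol; normalising gives C 5.993, H 2.993, O 1.000
Ratio ≈ 6:3:1, so the empirical formula is C6H3O
Empirical-formula mass = 91.08 g/mol
n = 180.8 / 91.08 = 1.98 ≈ 2
Molecular formula = (C6H3O)×2 = C12H6O2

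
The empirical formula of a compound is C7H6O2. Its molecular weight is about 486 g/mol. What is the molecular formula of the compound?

Empirical-formula mass = 122.12 g/mol
n = 486 / 122.12 = 3.98 ≈ 4
Molecular formula = (C7H6O2)4 = C28H24O8

C28H24O8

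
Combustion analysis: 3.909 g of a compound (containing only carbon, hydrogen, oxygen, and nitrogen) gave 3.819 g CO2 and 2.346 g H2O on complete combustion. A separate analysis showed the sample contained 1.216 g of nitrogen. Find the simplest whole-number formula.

CH3NO

mol C = 3.819 / 44.01 = 0.08678; mass C = 0.08678 × 12.01 = 1.042 g
mol H = 2 × (2.346 / 18.02) = 0.2604; mass H = 0.2604 × 1.008 = 0.2625 g
mol N = 1.216 / 14.01 = 0.08680
mass O = 3.909 − (2.521) = 1.388 g → mol O = 0.08677
Smallest is O at 0.08677 mol; normalising gives C 1.000, H 3.001, N 1.000, O 1.000
≈ 1:3:1:1 → CH3NO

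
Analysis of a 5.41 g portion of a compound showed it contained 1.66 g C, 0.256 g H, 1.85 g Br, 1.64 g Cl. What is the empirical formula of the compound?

C6H11BrCl2

C: 1.66 g ÷ 12.01 g/mol = 0.1382 mol
H: 0.256 g ÷ 1.008 g/mol = 0.254 mol
Br: 1.85 g ÷ 79.90 g/mol = 0.02315 mol
Cl: 1.64 g ÷ 35.45 g/mol = 0.04626 mol
Ratios (÷ 0.02315): C 5.970, H 10.969, Br 1.000, Cl 1.998
≈ 6:11:1:2 → C6H11BrCl2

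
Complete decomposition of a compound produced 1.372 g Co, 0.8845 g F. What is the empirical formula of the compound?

Co: 1.372 g ÷ 58.93 g/mol = 0.02328 mol
F: 0.8845 g ÷ 19.00 g/mol = 0.04655 mol
Smallest is Co at 0.02328 mol; normalising gives Co 1.000, F 2.000
→ CoF2

CoF2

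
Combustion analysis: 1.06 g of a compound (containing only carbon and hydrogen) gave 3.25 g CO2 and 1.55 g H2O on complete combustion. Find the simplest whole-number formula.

C3H7

mol C = 3.25 / 44.01 = 0.07385; mass C = 0.07385 × 12.01 = 0.8869 g
mol H = 2 × (1.55 / 18.02) = 0.1720; mass H = 0.1720 × 1.008 = 0.1734 g
Ratios (÷ 0.07385): C 1.000, H 2.330
×3: C 3.00, H 6.99 → C3H7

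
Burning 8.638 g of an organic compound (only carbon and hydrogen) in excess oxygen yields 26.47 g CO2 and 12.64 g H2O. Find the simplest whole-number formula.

C3H7

mol C = 26.47 / 44.01 = 0.6015; mass C = 0.6015 × 12.01 = 7.223 g
mol H = 2 × (12.64 / 18.02) = 1.403; mass H = 1.403 × 1.008 = 1.414 g
Ratios (÷ 0.6015): C 1.000, H 2.332
Multiply by 3: C 3.00, H 7.00 → C3H7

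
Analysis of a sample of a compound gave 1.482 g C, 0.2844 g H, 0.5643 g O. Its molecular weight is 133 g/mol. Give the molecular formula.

C: 1.482 g ÷ 12.01 g/mol = 0.1234 mol
H: 0.2844 g ÷ 1.008 g/mol = 0.2821 mol
O: 0.5643 g ÷ 16.00 g/mol = 0.03527 mol
Smallest is O at 0.03527 mol; normalising gives C 3.499, H 8.000, O 1.000
Multiply by 2: C 7.00, H 16.00, O 2.00 → C7H16O2
Empirical-formula mass = 132.20 g/mol
n = 133 / 132.20 = 1.01 ≈ 1
Molecular formula = empirical formula = C7H16O2

C7H16O2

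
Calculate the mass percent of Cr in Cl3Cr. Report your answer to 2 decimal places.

Molar mass = 3(35.45) + 1(52.00) = 158.350 g/mol
Mass of Cr per mole = 1 × 52.00 = 52.000 g
% Cr = 52.000 / 158.350 × 100 = 32.84%

32.84%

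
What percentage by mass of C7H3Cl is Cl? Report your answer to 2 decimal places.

28.93%

Molar mass = 7(12.01) + 3(1.008) + 1(35.45) = 122.544 g/mol
Mass of Cl per mole = 1 × 35.45 = 35.450 g
% Cl = 35.450 / 122.544 × 100 = 28.93%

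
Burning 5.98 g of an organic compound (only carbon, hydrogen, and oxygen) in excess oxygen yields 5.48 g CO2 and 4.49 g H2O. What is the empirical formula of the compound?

CH4O2

mol C = 5.48 / 44.01 = 0.1245; mass C = 0.1245 × 12.01 = 1.495 g
mol H = 2 × (4.49 / 18.02) = 0.4983; mass H = 0.4983 × 1.008 = 0.5023 g
mass O = 5.98 − (1.998) = 3.982 g → mol O = 0.2489
Smallest is C at 0.1245 mol; normalising gives C 1.000, H 4.002, O 1.999
→ CH4O2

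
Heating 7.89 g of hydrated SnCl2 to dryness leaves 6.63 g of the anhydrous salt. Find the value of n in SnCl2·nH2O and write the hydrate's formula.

Mass of water lost = 7.89 − 6.63 = 1.26 g → 1.26 / 18.02 = 0.06992 mol H2O
Molar mass of SnCl2 = 189.61 g/mol → mol SnCl2 = 6.63 / 189.61 = 0.03497
n = 0.06992 / 0.03497 = 2.00 ≈ 2 → SnCl2·2H2O

SnCl2·2H2O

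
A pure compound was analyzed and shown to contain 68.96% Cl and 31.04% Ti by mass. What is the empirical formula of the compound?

Cl3Ti

Assume 100 g: 68.96 g Cl, 31.04 g Ti.
Cl: 68.96 g ÷ 35.45 g/mol = 1.945 mol
Ti: 31.04 g ÷ 47.87 g/mol = 0.6484 mol
Ratios (÷ 0.6484): Cl 3.000, Ti 1.000
Ratio ≈ 3:1, so the empirical formula is Cl3Ti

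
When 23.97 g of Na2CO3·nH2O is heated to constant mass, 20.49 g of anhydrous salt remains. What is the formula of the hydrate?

Mass of water lost = 23.97 − 20.49 = 3.48 g → 3.48 / 18.02 = 0.1931 mol H2O
Molar mass of Na2CO3 = 105.99 g/mol → mol Na2CO3 = 20.49 / 105.99 = 0.1933
n = 0.1931 / 0.1933 = 1.00 ≈ 1 → Na2CO3·H2O

Na2CO3·H2O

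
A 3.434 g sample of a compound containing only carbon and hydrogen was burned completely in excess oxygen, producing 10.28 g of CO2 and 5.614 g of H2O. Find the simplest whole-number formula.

mol C = 10.28 / 44.01 = 0.2336; mass C = 0.2336 × 12.01 = 2.805 g
mol H = 2 × (5.614 / 18.02) = 0.6231; mass H = 0.6231 × 1.008 = 0.6281 g
Smallest is C at 0.2336 mol; normalising gives C 1.000, H 2.668
Scaling by 3: C 3.00, H 8.00 → C3H8

C3H8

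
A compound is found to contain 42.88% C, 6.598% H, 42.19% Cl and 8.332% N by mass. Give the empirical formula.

Assume 100 g: 42.88 g C, 6.598 g H, 42.19 g Cl, 8.332 g N.
C: 42.88 g ÷ 12.01 g/mol = 3.57 mol
H: 6.598 g ÷ 1.008 g/mol = 6.546 mol
Cl: 42.19 g ÷ 35.45 g/mol = 1.19 mol
N: 8.332 g ÷ 14.01 g/mol = 0.5947 mol
Ratios (÷ 0.5947): C 6.003, H 11.006, Cl 2.001, N 1.000
≈ 6:11:2:1 → C6H11Cl2N

C6H11Cl2N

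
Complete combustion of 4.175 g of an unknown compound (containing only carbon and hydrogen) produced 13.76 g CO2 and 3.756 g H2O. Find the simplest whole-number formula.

mol C = 13.76 / 44.01 = 0.3127; mass C = 0.3127 × 12.01 = 3.755 g
mol H = 2 × (3.756 / 18.02) = 0.4169; mass H = 0.4169 × 1.008 = 0.4202 g
Divide by the smallest (0.3127 mol C): C 1.000, H 1.333
×3: C 3.00, H 4.00 → C3H4

C3H4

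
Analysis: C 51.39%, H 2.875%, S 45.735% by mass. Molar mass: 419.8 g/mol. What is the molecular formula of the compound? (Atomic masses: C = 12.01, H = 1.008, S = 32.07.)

C18H12S6

Assume 100 g: 51.39 g C, 2.875 g H, 45.735 g S.
n(C) = 51.39/12.01 = 4.279, n(H) = 2.875/1.008 = 2.852, n(S) = 45.735/32.07 = 1.426
Ratios (÷ 1.426): C 3.000, H 2.000, S 1.000
→ C3H2S
Empirical-formula mass = 70.12 g/mol
n = 419.8 / 70.12 = 5.99 ≈ 6
Molecular formula = (C3H2S)×6 = C18H12S6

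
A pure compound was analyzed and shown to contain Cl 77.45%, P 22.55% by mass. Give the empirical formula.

Assume 100 g: 77.45 g Cl, 22.55 g P.
n(Cl) = 77.45/35.45 = 2.185, n(P) = 22.55/30.97 = 0.7281
Smallest is P at 0.7281 mol; normalising gives Cl 3.001, P 1.000
≈ 3:1 → Cl3P

Cl3P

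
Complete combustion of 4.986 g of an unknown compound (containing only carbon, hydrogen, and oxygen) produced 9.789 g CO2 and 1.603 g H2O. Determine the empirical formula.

C5H4O3

mol C = 9.789 / 44.01 = 0.2224; mass C = 0.2224 × 12.01 = 2.671 g
mol H = 2 × (1.603 / 18.02) = 0.1779; mass H = 0.1779 × 1.008 = 0.1793 g
mass O = 4.986 − (2.851) = 2.135 g → mol O = 0.1335
Divide by the smallest (0.1335 mol O): C 1.667, H 1.333, O 1.000
Scaling by 3: C 5.00, H 4.00, O 3.00 → C5H4O3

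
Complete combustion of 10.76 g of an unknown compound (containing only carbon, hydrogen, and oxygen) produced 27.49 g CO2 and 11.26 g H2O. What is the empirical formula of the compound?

mol C = 27.49 / 44.01 = 0.6246; mass C = 0.6246 × 12.01 = 7.502 g
mol H = 2 × (11.26 / 18.02) = 1.250; mass H = 1.250 × 1.008 = 1.260 g
mass O = 10.76 − (8.762) = 1.998 g → mol O = 0.1249
Smallest is O at 0.1249 mol; normalising gives C 5.001, H 10.005, O 1.000
≈ 5:10:1 → C5H10O

C5H10O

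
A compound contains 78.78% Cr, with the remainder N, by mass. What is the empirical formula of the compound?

Assume 100 g: 78.78 g Cr, 21.22 g N.
n(Cr) = 78.78/52.00 = 1.515, n(N) = 21.22/14.01 = 1.515
Ratios (÷ 1.515): Cr 1.000, N 1.000
Ratio ≈ 1:1, so the empirical formula is CrN

CrN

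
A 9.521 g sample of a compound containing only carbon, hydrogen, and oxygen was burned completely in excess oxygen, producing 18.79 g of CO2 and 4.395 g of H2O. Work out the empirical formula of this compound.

C7H8O4

mol C = 18.79 / 44.01 = 0.4269; mass C = 0.4269 × 12.01 = 5.128 g
mol H = 2 × (4.395 / 18.02) = 0.4878; mass H = 0.4878 × 1.008 = 0.4917 g
mass O = 9.521 − (5.619) = 3.902 g → mol O = 0.2439
Divide by the smallest (0.2439 mol O): C 1.751, H 2.000, O 1.000
×4: C 7.00, H 8.00, O 4.00 → C7H8O4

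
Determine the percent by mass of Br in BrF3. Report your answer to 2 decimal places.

Molar mass = 1(79.90) + 3(19.00) = 136.900 g/mol
Mass of Br per mole = 1 × 79.90 = 79.900 g
% Br = 79.900 / 136.900 × 100 = 58.36%

58.36%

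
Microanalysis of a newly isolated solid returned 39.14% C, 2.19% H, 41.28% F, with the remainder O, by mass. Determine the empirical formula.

C3H2F2O

Assume 100 g: 39.14 g C, 2.19 g H, 41.28 g F, 17.39 g O.
C: 39.14 g ÷ 12.01 g/mol = 3.259 mol
H: 2.19 g ÷ 1.008 g/mol = 2.173 mol
F: 41.28 g ÷ 19.00 g/mol = 2.173 mol
O: 17.39 g ÷ 16.00 g/mol = 1.087 mol
Divide by the smallest (1.087 mol O): C 2.998, H 1.999, F 1.999, O 1.000
→ C3H2F2O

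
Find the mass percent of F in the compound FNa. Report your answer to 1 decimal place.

Molar mass = 1(19.00) + 1(22.99) = 41.990 g/mol
Mass of F per mole = 1 × 19.00 = 19.000 g
% F = 19.000 / 41.990 × 100 = 45.2%

45.2%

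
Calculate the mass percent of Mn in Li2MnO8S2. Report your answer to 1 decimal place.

Molar mass = 2(6.94) + 1(54.94) + 8(16.00) + 2(32.07) = 260.960 g/mol
Mass of Mn per mole = 1 × 54.94 = 54.940 g
% Mn = 54.940 / 260.960 × 100 = 21.1%

21.1%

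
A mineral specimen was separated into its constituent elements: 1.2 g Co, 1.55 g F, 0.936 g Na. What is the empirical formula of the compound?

Moles — Co: 1.2 / 58.93 = 0.02036 mol; F: 1.55 / 19.00 = 0.08158 mol; Na: 0.936 / 22.99 = 0.04071 mol
Ratios (÷ 0.02036): Co 1.000, F 4.006, Na 1.999
→ CoF4Na2

CoF4Na2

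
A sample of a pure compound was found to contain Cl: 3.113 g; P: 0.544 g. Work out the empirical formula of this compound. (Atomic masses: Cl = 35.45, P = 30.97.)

n(Cl) = 3.113/35.45 = 0.08781, n(P) = 0.544/30.97 = 0.01757
Ratios (÷ 0.01757): Cl 4.999, P 1.000
Ratio ≈ 5:1, so the empirical formula is Cl5P

Cl5P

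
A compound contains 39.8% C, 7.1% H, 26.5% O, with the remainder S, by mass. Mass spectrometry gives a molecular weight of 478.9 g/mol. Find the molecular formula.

C16H34O8S4

Assume 100 g: 39.8 g C, 7.1 g H, 26.5 g O, 26.6 g S.
C: 39.8 g ÷ 12.01 g/mol = 3.314 mol
H: 7.1 g ÷ 1.008 g/mol = 7.044 mol
O: 26.5 g ÷ 16.00 g/mol = 1.656 mol
S: 26.6 g ÷ 32.07 g/mol = 0.8294 mol
Divide by the smallest (0.8294 mol S): C 3.995, H 8.492, O 1.997, S 1.000
Scaling by 2: C 7.99, H 16.98, O 3.99, S 2.00 → C8H17O4S2
Empirical-formula mass = 241.36 g/mol
n = 478.9 / 241.36 = 1.98 ≈ 2
Molecular formula = (C8H17O4S2)×2 = C16H34O8S4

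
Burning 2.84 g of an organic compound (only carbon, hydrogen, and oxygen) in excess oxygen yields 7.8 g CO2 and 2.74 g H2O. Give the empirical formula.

mol C = 7.8 / 44.01 = 0.1772; mass C = 0.1772 × 12.01 = 2.129 g
mol H = 2 × (2.74 / 18.02) = 0.3041; mass H = 0.3041 × 1.008 = 0.3065 g
mass O = 2.84 − (2.435) = 0.4049 g → mol O = 0.02531
Divide by the smallest (0.02531 mol O): C 7.004, H 12.017, O 1.000
≈ 7:12:1 → C7H12O

C7H12O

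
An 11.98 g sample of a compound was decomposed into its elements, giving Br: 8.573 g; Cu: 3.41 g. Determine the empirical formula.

Br2Cu

Moles — Br: 8.573 / 79.90 = 0.1073 mol; Cu: 3.41 / 63.55 = 0.05366 mol
Divide by the smallest (0.05366 mol Cu): Br 2.000, Cu 1.000
→ Br2Cu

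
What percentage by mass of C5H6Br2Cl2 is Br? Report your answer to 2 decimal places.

Molar mass = 5(12.01) + 6(1.008) + 2(79.90) + 2(35.45) = 296.798 g/mol
Mass of Br per mole = 2 × 79.90 = 159.800 g
% Br = 159.800 / 296.798 × 100 = 53.84%

53.84%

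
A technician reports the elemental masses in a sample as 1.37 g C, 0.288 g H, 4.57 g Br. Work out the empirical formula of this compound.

n(C) = 1.37/12.01 = 0.1141, n(H) = 0.288/1.008 = 0.2857, n(Br) = 4.57/79.90 = 0.0572
Divide by the smallest (0.0572 mol Br): C 1.994, H 4.995, Br 1.000
Ratio ≈ 2:5:1, so the empirical formula is C2H5Br

C2H5Br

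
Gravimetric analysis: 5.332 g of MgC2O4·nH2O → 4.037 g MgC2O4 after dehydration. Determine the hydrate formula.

MgC2O4·2H2O

Mass of water lost = 5.332 − 4.037 = 1.295 g → 1.295 / 18.02 = 0.07186 mol H2O
Molar mass of MgC2O4 = 112.33 g/mol → mol MgC2O4 = 4.037 / 112.33 = 0.03594
n = 0.07186 / 0.03594 = 2.00 ≈ 2 → MgC2O4·2H2O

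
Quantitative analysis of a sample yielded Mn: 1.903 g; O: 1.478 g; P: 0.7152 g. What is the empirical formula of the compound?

Mn3O8P2

n(Mn) = 1.903/54.94 = 0.03464, n(O) = 1.478/16.00 = 0.09237, n(P) = 0.7152/30.97 = 0.02309
Divide by the smallest (0.02309 mol P): Mn 1.500, O 4.000, P 1.000
×2: Mn 3.00, O 8.00, P 2.00 → Mn3O8P2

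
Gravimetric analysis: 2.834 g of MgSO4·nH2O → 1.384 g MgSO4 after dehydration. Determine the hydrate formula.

Mass of water lost = 2.834 − 1.384 = 1.45 g → 1.45 / 18.02 = 0.08047 mol H2O
Molar mass of MgSO4 = 120.38 g/mol → mol MgSO4 = 1.384 / 120.38 = 0.0115
n = 0.08047 / 0.0115 = 7.00 ≈ 7 → MgSO4·7H2O

MgSO4·7H2O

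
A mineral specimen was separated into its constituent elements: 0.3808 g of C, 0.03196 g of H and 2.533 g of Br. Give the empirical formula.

CHBr

n(C) = 0.3808/12.01 = 0.03171, n(H) = 0.03196/1.008 = 0.03171, n(Br) = 2.533/79.90 = 0.0317
Smallest is Br at 0.0317 mol; normalising gives C 1.000, H 1.000, Br 1.000
Ratio ≈ 1:1:1, so the empirical formula is CHBr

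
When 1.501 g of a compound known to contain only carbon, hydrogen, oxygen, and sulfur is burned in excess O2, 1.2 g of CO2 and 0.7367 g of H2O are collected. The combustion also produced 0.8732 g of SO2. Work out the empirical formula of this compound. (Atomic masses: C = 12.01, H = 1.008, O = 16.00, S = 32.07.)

C2H6O3S

mol C = 1.2 / 44.01 = 0.02727; mass C = 0.02727 × 12.01 = 0.3275 g
mol H = 2 × (0.7367 / 18.02) = 0.08176; mass H = 0.08176 × 1.008 = 0.08242 g
mol S = 0.8732 / 64.07 = 0.01363; mass S = 0.4371 g
mass O = 1.501 − (0.8470) = 0.6540 g → mol O = 0.04088
Ratios (÷ 0.01363): C 2.001, H 5.999, O 2.999, S 1.000
Ratio ≈ 2:6:3:1, so the empirical formula is C2H6O3S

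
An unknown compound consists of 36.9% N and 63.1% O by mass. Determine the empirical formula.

N2O3

Assume 100 g: 36.9 g N, 63.1 g O.
Moles — N: 36.9 / 14.01 = 2.634 mol; O: 63.1 / 16.00 = 3.944 mol
Ratios (÷ 2.634): N 1.000, O 1.497
Scaling by 2: N 2.00, O 2.99 → N2O3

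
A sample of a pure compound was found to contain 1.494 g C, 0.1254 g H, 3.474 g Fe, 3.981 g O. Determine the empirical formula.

Moles — C: 1.494 / 12.01 = 0.1244 mol; H: 0.1254 / 1.008 = 0.1244 mol; Fe: 3.474 / 55.85 = 0.0622 mol; O: 3.981 / 16.00 = 0.2488 mol
Ratios (÷ 0.0622): C 2.000, H 2.000, Fe 1.000, O 4.000
→ C2H2FeO4

C2H2FeO4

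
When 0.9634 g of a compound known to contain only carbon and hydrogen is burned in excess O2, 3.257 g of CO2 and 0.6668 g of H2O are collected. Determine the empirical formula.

CH

mol C = 3.257 / 44.01 = 0.07401; mass C = 0.07401 × 12.01 = 0.8888 g
mol H = 2 × (0.6668 / 18.02) = 0.07401; mass H = 0.07401 × 1.008 = 0.07460 g
Smallest is C at 0.07401 mol; normalising gives C 1.000, H 1.000
≈ 1:1 → CH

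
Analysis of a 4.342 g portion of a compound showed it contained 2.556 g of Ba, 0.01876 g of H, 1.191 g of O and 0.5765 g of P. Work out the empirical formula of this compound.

Ba: 2.556 g ÷ 137.33 g/mol = 0.01861 mol
H: 0.01876 g ÷ 1.008 g/mol = 0.01861 mol
O: 1.191 g ÷ 16.00 g/mol = 0.07444 mol
P: 0.5765 g ÷ 30.97 g/mol = 0.01861 mol
Ratios (÷ 0.01861): Ba 1.000, H 1.000, O 4.000, P 1.000
→ BaHO4P

BaHO4P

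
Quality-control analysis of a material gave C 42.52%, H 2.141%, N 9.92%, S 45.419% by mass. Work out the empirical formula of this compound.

Assume 100 g: 42.52 g C, 2.141 g H, 9.92 g N, 45.419 g S.
C: 42.52 g ÷ 12.01 g/mol = 3.54 mol
H: 2.141 g ÷ 1.008 g/mol = 2.124 mol
N: 9.92 g ÷ 14.01 g/mol = 0.7081 mol
S: 45.419 g ÷ 32.07 g/mol = 1.416 mol
Ratios (÷ 0.7081): C 5.000, H 3.000, N 1.000, S 2.000
Ratio ≈ 5:3:1:2, so the empirical formula is C5H3NS2

C5H3NS2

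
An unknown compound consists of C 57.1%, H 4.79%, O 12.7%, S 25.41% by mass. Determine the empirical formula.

C6H6OS

Assume 100 g: 57.1 g C, 4.79 g H, 12.7 g O, 25.41 g S.
Moles — C: 57.1 / 12.01 = 4.754 mol; H: 4.79 / 1.008 = 4.752 mol; O: 12.7 / 16.00 = 0.7937 mol; S: 25.41 / 32.07 = 0.7923 mol
Smallest is S at 0.7923 mol; normalising gives C 6.000, H 5.997, O 1.002, S 1.000
Ratio ≈ 6:6:1:1, so the empirical formula is C6H6OS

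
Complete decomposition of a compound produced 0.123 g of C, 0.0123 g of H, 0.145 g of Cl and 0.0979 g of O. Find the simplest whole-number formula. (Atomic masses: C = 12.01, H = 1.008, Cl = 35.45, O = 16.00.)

C5H6Cl2O3

Moles — C: 0.123 / 12.01 = 0.01024 mol; H: 0.0123 / 1.008 = 0.0122 mol; Cl: 0.145 / 35.45 = 0.00409 mol; O: 0.0979 / 16.00 = 0.006119 mol
Smallest is Cl at 0.00409 mol; normalising gives C 2.504, H 2.983, Cl 1.000, O 1.496
×2: C 5.01, H 5.97, Cl 2.00, O 2.99 → C5H6Cl2O3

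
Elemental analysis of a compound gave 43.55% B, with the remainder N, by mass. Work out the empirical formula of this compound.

Assume 100 g: 43.55 g B, 56.45 g N.
n(B) = 43.55/10.81 = 4.029, n(N) = 56.45/14.01 = 4.029
Smallest is B at 4.029 mol; normalising gives B 1.000, N 1.000
→ BN

BN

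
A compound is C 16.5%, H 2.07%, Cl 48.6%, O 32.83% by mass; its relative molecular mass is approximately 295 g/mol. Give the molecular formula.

Assume 100 g: 16.5 g C, 2.07 g H, 48.6 g Cl, 32.83 g O.
C: 16.5 g ÷ 12.01 g/mol = 1.374 mol
H: 2.07 g ÷ 1.008 g/mol = 2.054 mol
Cl: 48.6 g ÷ 35.45 g/mol = 1.371 mol
O: 32.83 g ÷ 16.00 g/mol = 2.052 mol
Divide by the smallest (1.371 mol Cl): C 1.002, H 1.498, Cl 1.000, O 1.497
×2: C 2.00, H 3.00, Cl 2.00, O 2.99 → C2H3Cl2O3
Empirical-formula mass = 145.94 g/mol
n = 295 / 145.94 = 2.02 ≈ 2
Molecular formula = (C2H3Cl2O3)×2 = C4H6Cl4O6

C4H6Cl4O6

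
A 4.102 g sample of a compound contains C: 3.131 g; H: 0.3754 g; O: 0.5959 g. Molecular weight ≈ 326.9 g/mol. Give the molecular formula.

C: 3.131 g ÷ 12.01 g/mol = 0.2607 mol
H: 0.3754 g ÷ 1.008 g/mol = 0.3724 mol
O: 0.5959 g ÷ 16.00 g/mol = 0.03724 mol
Ratios (÷ 0.03724): C 7.000, H 10.000, O 1.000
≈ 7:10:1 → C7H10O
Empirical-formula mass = 110.15 g/mol
n = 326.9 / 110.15 = 2.97 ≈ 3
Molecular formula = (C7H10O)×3 = C21H30O3

C21H30O3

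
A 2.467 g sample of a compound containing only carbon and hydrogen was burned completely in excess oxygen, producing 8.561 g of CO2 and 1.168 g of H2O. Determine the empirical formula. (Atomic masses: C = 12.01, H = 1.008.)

C3H2

mol C = 8.561 / 44.01 = 0.1945; mass C = 0.1945 × 12.01 = 2.336 g
mol H = 2 × (1.168 / 18.02) = 0.1296; mass H = 0.1296 × 1.008 = 0.1307 g
Smallest is H at 0.1296 mol; normalising gives C 1.501, H 1.000
Multiply by 2: C 3.00, H 2.00 → C3H2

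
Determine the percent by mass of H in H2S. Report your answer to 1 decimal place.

5.9%

Molar mass = 2(1.008) + 1(32.07) = 34.086 g/mol
Mass of H per mole = 2 × 1.008 = 2.016 g
% H = 2.016 / 34.086 × 100 = 5.9%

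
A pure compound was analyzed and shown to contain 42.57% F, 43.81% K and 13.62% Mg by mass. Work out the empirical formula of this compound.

F4K2Mg

Assume 100 g: 42.57 g F, 43.81 g K, 13.62 g Mg.
n(F) = 42.57/19.00 = 2.241, n(K) = 43.81/39.10 = 1.12, n(Mg) = 13.62/24.31 = 0.5603
Divide by the smallest (0.5603 mol Mg): F 3.999, K 2.000, Mg 1.000
≈ 4:2:1 → F4K2Mg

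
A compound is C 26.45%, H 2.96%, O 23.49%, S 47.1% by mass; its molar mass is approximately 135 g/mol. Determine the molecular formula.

C3H4O2S2

Assume 100 g: 26.45 g C, 2.96 g H, 23.49 g O, 47.1 g S.
n(C) = 26.45/12.01 = 2.202, n(H) = 2.96/1.008 = 2.937, n(O) = 23.49/16.00 = 1.468, n(S) = 47.1/32.07 = 1.469
Ratios (÷ 1.468): C 1.500, H 2.000, O 1.000, S 1.000
Multiply by 2: C 3.00, H 4.00, O 2.00, S 2.00 → C3H4O2S2
Empirical-formula mass = 136.20 g/mol
n = 135 / 136.20 = 0.99 ≈ 1
Molecular formula = empirical formula = C3H4O2S2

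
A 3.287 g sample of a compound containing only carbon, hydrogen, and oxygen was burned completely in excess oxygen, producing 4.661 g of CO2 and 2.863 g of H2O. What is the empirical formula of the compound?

CH3O

mol C = 4.661 / 44.01 = 0.1059; mass C = 0.1059 × 12.01 = 1.272 g
mol H = 2 × (2.863 / 18.02) = 0.3178; mass H = 0.3178 × 1.008 = 0.3203 g
mass O = 3.287 − (1.592) = 1.695 g → mol O = 0.1059
Ratios (÷ 0.1059): C 1.000, H 3.000, O 1.000
≈ 1:3:1 → CH3O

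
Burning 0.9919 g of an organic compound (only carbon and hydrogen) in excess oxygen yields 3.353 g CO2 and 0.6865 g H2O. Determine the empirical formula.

mol C = 3.353 / 44.01 = 0.07619; mass C = 0.07619 × 12.01 = 0.9150 g
mol H = 2 × (0.6865 / 18.02) = 0.07619; mass H = 0.07619 × 1.008 = 0.07680 g
Divide by the smallest (0.07619 mol C): C 1.000, H 1.000
Ratio ≈ 1:1, so the empirical formula is CH

CH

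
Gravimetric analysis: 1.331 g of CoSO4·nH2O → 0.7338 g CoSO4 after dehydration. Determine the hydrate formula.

Mass of water lost = 1.331 − 0.7338 = 0.5972 g → 0.5972 / 18.02 = 0.03314 mol H2O
Molar mass of CoSO4 = 155.00 g/mol → mol CoSO4 = 0.7338 / 155.00 = 0.004734
n = 0.03314 / 0.004734 = 7.00 ≈ 7 → CoSO4·7H2O

CoSO4·7H2O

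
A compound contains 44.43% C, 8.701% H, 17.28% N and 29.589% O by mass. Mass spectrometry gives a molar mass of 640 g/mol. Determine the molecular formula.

C24H56N8O12

Assume 100 g: 44.43 g C, 8.701 g H, 17.28 g N, 29.589 g O.
C: 44.43 g ÷ 12.01 g/mol = 3.699 mol
H: 8.701 g ÷ 1.008 g/mol = 8.632 mol
N: 17.28 g ÷ 14.01 g/mol = 1.233 mol
O: 29.589 g ÷ 16.00 g/mol = 1.849 mol
Ratios (÷ 1.233): C 2.999, H 6.998, N 1.000, O 1.499
Multiply by 2: C 6.00, H 14.00, N 2.00, O 3.00 → C6H14N2O3
Empirical-formula mass = 162.19 g/mol
n = 640 / 162.19 = 3.95 ≈ 4
Molecular formula = (C6H14N2O3)×4 = C24H56N8O12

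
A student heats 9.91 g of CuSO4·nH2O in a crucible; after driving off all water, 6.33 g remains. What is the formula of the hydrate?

CuSO4·5H2O

Mass of water lost = 9.91 − 6.33 = 3.58 g → 3.58 / 18.02 = 0.1987 mol H2O
Molar mass of CuSO4 = 159.62 g/mol → mol CuSO4 = 6.33 / 159.62 = 0.03966
n = 0.1987 / 0.03966 = 5.01 ≈ 5 → CuSO4·5H2O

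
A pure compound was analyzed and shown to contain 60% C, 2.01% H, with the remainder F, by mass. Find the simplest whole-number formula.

Assume 100 g: 60 g C, 2.01 g H, 37.99 g F.
n(C) = 60/12.01 = 4.996, n(H) = 2.01/1.008 = 1.994, n(F) = 37.99/19.00 = 1.999
Smallest is H at 1.994 mol; normalising gives C 2.505, H 1.000, F 1.003
Scaling by 2: C 5.01, H 2.00, F 2.01 → C5H2F2

C5H2F2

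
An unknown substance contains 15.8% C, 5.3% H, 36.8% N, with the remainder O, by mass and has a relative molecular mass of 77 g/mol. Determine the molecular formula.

CH4N2O2

Assume 100 g: 15.8 g C, 5.3 g H, 36.8 g N, 42.1 g O.
Moles — C: 15.8 / 12.01 = 1.316 mol; H: 5.3 / 1.008 = 5.258 mol; N: 36.8 / 14.01 = 2.627 mol; O: 42.1 / 16.00 = 2.631 mol
Divide by the smallest (1.316 mol C): C 1.000, H 3.997, N 1.997, O 2.000
→ CH4N2O2
Empirical-formula mass = 76.06 g/mol
n = 77 / 76.06 = 1.01 ≈ 1
Molecular formula = empirical formula = CH4N2O2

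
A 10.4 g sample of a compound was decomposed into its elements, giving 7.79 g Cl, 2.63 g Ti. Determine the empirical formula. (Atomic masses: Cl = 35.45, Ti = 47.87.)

Cl: 7.79 g ÷ 35.45 g/mol = 0.2197 mol
Ti: 2.63 g ÷ 47.87 g/mol = 0.05494 mol
Smallest is Ti at 0.05494 mol; normalising gives Cl 4.000, Ti 1.000
→ Cl4Ti

Cl4Ti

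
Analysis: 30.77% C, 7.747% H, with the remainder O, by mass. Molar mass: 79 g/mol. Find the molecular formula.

Assume 100 g: 30.77 g C, 7.747 g H, 61.483 g O.
Moles — C: 30.77 / 12.01 = 2.562 mol; H: 7.747 / 1.008 = 7.686 mol; O: 61.483 / 16.00 = 3.843 mol
Smallest is C at 2.562 mol; normalising gives C 1.000, H 3.000, O 1.500
Scaling by 2: C 2.00, H 6.00, O 3.00 → C2H6O3
Empirical-formula mass = 78.07 g/mol
n = 79 / 78.07 = 1.01 ≈ 1
Molecular formula = empirical formula = C2H6O3

C2H6O3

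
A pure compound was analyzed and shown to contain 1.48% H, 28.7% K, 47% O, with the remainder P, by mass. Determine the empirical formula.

H2KO4P

Assume 100 g: 1.48 g H, 28.7 g K, 47 g O, 22.82 g P.
n(H) = 1.48/1.008 = 1.468, n(K) = 28.7/39.10 = 0.734, n(O) = 47/16.00 = 2.938, n(P) = 22.82/30.97 = 0.7368
Smallest is K at 0.734 mol; normalising gives H 2.000, K 1.000, O 4.002, P 1.004
Ratio ≈ 2:1:4:1, so the empirical formula is H2KO4P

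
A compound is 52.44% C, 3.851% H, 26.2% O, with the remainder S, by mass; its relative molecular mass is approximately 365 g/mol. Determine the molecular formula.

C16H14O6S2

Assume 100 g: 52.44 g C, 3.851 g H, 26.2 g O, 17.509 g S.
n(C) = 52.44/12.01 = 4.366, n(H) = 3.851/1.008 = 3.82, n(O) = 26.2/16.00 = 1.637, n(S) = 17.509/32.07 = 0.546
Smallest is S at 0.546 mol; normalising gives C 7.998, H 6.998, O 2.999, S 1.000
→ C8H7O3S
Empirical-formula mass = 183.21 g/mol
n = 365 / 183.21 = 1.99 ≈ 2
Molecular formula = (C8H7O3S)×2 = C16H14O6S2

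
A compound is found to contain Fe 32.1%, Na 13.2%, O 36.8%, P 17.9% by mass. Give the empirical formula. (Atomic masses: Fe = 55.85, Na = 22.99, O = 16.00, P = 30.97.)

Assume 100 g: 32.1 g Fe, 13.2 g Na, 36.8 g O, 17.9 g P.
Moles — Fe: 32.1 / 55.85 = 0.5748 mol; Na: 13.2 / 22.99 = 0.5742 mol; O: 36.8 / 16.00 = 2.3 mol; P: 17.9 / 30.97 = 0.578 mol
Smallest is Na at 0.5742 mol; normalising gives Fe 1.001, Na 1.000, O 4.006, P 1.007
≈ 1:1:4:1 → FeNaO4P

FeNaO4P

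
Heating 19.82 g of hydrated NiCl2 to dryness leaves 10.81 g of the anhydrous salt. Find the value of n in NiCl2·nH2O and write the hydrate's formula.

Mass of water lost = 19.82 − 10.81 = 9.01 g → 9.01 / 18.02 = 0.5 mol H2O
Molar mass of NiCl2 = 129.59 g/mol → mol NiCl2 = 10.81 / 129.59 = 0.08342
n = 0.5 / 0.08342 = 5.99 ≈ 6 → NiCl2·6H2O

NiCl2·6H2O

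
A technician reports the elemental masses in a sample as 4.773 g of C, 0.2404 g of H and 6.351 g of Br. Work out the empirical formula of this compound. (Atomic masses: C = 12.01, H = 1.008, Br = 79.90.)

n(C) = 4.773/12.01 = 0.3974, n(H) = 0.2404/1.008 = 0.2385, n(Br) = 6.351/79.90 = 0.07949
Ratios (÷ 0.07949): C 5.000, H 3.000, Br 1.000
→ C5H3Br

C5H3Br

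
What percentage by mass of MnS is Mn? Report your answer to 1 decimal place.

63.1%

Molar mass = 1(54.94) + 1(32.07) = 87.010 g/mol
Mass of Mn per mole = 1 × 54.94 = 54.940 g
% Mn = 54.940 / 87.010 × 100 = 63.1%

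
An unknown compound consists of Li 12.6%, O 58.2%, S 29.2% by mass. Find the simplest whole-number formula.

Li2O4S

Assume 100 g: 12.6 g Li, 58.2 g O, 29.2 g S.
Moles — Li: 12.6 / 6.94 = 1.816 mol; O: 58.2 / 16.00 = 3.638 mol; S: 29.2 / 32.07 = 0.9105 mol
Ratios (÷ 0.9105): Li 1.994, O 3.995, S 1.000
≈ 2:4:1 → Li2O4S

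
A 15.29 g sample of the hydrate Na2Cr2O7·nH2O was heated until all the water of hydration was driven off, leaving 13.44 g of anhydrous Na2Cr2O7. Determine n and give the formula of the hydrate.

Na2Cr2O7·2H2O

Mass of water lost = 15.29 − 13.44 = 1.85 g → 1.85 / 18.02 = 0.1027 mol H2O
Molar mass of Na2Cr2O7 = 261.98 g/mol → mol Na2Cr2O7 = 13.44 / 261.98 = 0.0513
n = 0.1027 / 0.0513 = 2.00 ≈ 2 → Na2Cr2O7·2H2O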